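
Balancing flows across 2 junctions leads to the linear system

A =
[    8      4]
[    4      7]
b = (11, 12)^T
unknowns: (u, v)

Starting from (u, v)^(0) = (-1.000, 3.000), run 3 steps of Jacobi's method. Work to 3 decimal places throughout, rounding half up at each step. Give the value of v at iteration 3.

Iteration 1:
  u = (11 - (4)·3.000) / (8) = -0.125
  v = (12 - (4)·-1.000) / (7) = 2.286
Iteration 2:
  u = (11 - (4)·2.286) / (8) = 0.232
  v = (12 - (4)·-0.125) / (7) = 1.786
Iteration 3:
  u = (11 - (4)·1.786) / (8) = 0.482
  v = (12 - (4)·0.232) / (7) = 1.582

1.582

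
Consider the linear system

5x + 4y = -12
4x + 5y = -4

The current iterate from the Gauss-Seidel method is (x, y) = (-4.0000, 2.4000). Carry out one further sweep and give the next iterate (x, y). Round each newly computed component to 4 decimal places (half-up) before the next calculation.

(-4.3200, 2.6560)

One sweep:
  x = (-12 - (4)·2.4000) / (5) = -4.3200
  y = (-4 - (4)·-4.3200) / (5) = 2.6560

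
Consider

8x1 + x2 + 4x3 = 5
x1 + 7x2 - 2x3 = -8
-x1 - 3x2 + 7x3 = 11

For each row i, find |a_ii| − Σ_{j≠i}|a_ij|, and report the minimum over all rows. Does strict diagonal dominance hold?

3

row 1: |8| − (1+4) = 3
row 2: |7| − (1+2) = 4
row 3: |7| − (1+3) = 3
minimum over rows = 3 → strictly diagonally dominant (convergence guaranteed)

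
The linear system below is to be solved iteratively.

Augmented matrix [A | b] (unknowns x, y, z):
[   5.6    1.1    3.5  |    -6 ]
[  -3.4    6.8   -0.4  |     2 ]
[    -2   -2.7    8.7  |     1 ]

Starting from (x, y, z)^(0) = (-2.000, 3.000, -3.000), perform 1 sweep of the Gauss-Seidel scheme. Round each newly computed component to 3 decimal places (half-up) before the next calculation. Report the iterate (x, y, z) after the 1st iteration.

Iteration 1:
  x = (-6 - (1.1)·3.000 - (3.5)·-3.000) / (5.6) = 0.214
  y = (2 - (-3.4)·0.214 - (-0.4)·-3.000) / (6.8) = 0.225
  z = (1 - (-2)·0.214 - (-2.7)·0.225) / (8.7) = 0.234

(0.214, 0.225, 0.234)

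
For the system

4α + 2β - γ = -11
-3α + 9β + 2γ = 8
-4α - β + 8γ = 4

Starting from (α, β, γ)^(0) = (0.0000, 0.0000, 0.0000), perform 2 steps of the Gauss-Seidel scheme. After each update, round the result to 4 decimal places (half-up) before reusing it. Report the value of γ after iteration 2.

Iteration 1:
  α = (-11 - (2)·0.0000 - (-1)·0.0000) / (4) = -2.7500
  β = (8 - (-3)·-2.7500 - (2)·0.0000) / (9) = -0.0278
  γ = (4 - (-4)·-2.7500 - (-1)·-0.0278) / (8) = -0.8785
Iteration 2:
  α = (-11 - (2)·-0.0278 - (-1)·-0.8785) / (4) = -2.9557
  β = (8 - (-3)·-2.9557 - (2)·-0.8785) / (9) = 0.0989
  γ = (4 - (-4)·-2.9557 - (-1)·0.0989) / (8) = -0.9655

-0.9655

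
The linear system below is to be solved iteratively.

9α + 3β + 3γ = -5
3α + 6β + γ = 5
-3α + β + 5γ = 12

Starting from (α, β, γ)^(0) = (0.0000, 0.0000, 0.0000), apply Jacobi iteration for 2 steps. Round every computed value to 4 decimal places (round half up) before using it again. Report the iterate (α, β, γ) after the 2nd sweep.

(-1.6333, 0.7111, 1.9000)

Iteration 1:
  α = (-5 - (3)·0.0000 - (3)·0.0000) / (9) = -0.5556
  β = (5 - (3)·0.0000 - (1)·0.0000) / (6) = 0.8333
  γ = (12 - (-3)·0.0000 - (1)·0.0000) / (5) = 2.4000
Iteration 2:
  α = (-5 - (3)·0.8333 - (3)·2.4000) / (9) = -1.6333
  β = (5 - (3)·-0.5556 - (1)·2.4000) / (6) = 0.7111
  γ = (12 - (-3)·-0.5556 - (1)·0.8333) / (5) = 1.9000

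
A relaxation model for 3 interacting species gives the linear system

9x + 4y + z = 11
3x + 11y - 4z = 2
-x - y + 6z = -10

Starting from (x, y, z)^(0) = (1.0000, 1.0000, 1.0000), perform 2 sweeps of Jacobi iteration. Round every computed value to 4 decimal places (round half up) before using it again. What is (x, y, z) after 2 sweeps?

(1.2492, -0.4848, -1.5101)

Iteration 1:
  x = (11 - (4)·1.0000 - (1)·1.0000) / (9) = 0.6667
  y = (2 - (3)·1.0000 - (-4)·1.0000) / (11) = 0.2727
  z = (-10 - (-1)·1.0000 - (-1)·1.0000) / (6) = -1.3333
Iteration 2:
  x = (11 - (4)·0.2727 - (1)·-1.3333) / (9) = 1.2492
  y = (2 - (3)·0.6667 - (-4)·-1.3333) / (11) = -0.4848
  z = (-10 - (-1)·0.6667 - (-1)·0.2727) / (6) = -1.5101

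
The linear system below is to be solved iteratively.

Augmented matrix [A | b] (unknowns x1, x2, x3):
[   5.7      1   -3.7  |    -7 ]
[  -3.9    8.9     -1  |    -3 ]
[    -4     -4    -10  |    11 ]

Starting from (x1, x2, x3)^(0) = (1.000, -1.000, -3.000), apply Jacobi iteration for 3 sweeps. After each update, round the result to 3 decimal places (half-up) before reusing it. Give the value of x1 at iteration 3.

-0.791

Iteration 1:
  x1 = (-7 - (1)·-1.000 - (-3.7)·-3.000) / (5.7) = -3.000
  x2 = (-3 - (-3.9)·1.000 - (-1)·-3.000) / (8.9) = -0.236
  x3 = (11 - (-4)·1.000 - (-4)·-1.000) / (-10) = -1.100
Iteration 2:
  x1 = (-7 - (1)·-0.236 - (-3.7)·-1.100) / (5.7) = -1.901
  x2 = (-3 - (-3.9)·-3.000 - (-1)·-1.100) / (8.9) = -1.775
  x3 = (11 - (-4)·-3.000 - (-4)·-0.236) / (-10) = 0.194
Iteration 3:
  x1 = (-7 - (1)·-1.775 - (-3.7)·0.194) / (5.7) = -0.791
  x2 = (-3 - (-3.9)·-1.901 - (-1)·0.194) / (8.9) = -1.148
  x3 = (11 - (-4)·-1.901 - (-4)·-1.775) / (-10) = 0.370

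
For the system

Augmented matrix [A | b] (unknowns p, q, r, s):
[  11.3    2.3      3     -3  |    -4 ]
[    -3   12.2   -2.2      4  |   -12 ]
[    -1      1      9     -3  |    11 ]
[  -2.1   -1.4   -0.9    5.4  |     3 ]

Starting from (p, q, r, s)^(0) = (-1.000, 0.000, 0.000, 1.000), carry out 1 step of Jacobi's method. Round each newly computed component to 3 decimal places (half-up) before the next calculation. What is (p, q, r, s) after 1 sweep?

(-0.088, -1.557, 1.444, 0.167)

Iteration 1:
  p = (-4 - (2.3)·0.000 - (3)·0.000 - (-3)·1.000) / (11.3) = -0.088
  q = (-12 - (-3)·-1.000 - (-2.2)·0.000 - (4)·1.000) / (12.2) = -1.557
  r = (11 - (-1)·-1.000 - (1)·0.000 - (-3)·1.000) / (9) = 1.444
  s = (3 - (-2.1)·-1.000 - (-1.4)·0.000 - (-0.9)·0.000) / (5.4) = 0.167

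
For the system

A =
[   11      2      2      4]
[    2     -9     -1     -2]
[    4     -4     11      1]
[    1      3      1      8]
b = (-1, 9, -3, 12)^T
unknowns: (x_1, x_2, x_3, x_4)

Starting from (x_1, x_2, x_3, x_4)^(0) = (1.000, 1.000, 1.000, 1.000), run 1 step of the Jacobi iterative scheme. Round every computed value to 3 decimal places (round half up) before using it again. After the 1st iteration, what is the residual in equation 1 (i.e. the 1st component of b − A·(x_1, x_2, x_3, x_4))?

Iteration 1:
  x_1 = (-1 - (2)·1.000 - (2)·1.000 - (4)·1.000) / (11) = -0.818
  x_2 = (9 - (2)·1.000 - (-1)·1.000 - (-2)·1.000) / (-9) = -1.111
  x_3 = (-3 - (4)·1.000 - (-4)·1.000 - (1)·1.000) / (11) = -0.364
  x_4 = (12 - (1)·1.000 - (3)·1.000 - (1)·1.000) / (8) = 0.875
Residual b − A·x = (7.448, 2.023, -1.043, 9.515)

7.448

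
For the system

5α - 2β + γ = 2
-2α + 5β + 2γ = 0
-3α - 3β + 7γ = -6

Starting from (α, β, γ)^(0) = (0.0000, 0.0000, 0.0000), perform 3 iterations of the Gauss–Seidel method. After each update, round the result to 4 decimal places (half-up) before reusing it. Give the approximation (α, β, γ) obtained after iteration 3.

Iteration 1:
  α = (2 - (-2)·0.0000 - (1)·0.0000) / (5) = 0.4000
  β = (0 - (-2)·0.4000 - (2)·0.0000) / (5) = 0.1600
  γ = (-6 - (-3)·0.4000 - (-3)·0.1600) / (7) = -0.6171
Iteration 2:
  α = (2 - (-2)·0.1600 - (1)·-0.6171) / (5) = 0.5874
  β = (0 - (-2)·0.5874 - (2)·-0.6171) / (5) = 0.4818
  γ = (-6 - (-3)·0.5874 - (-3)·0.4818) / (7) = -0.3989
Iteration 3:
  α = (2 - (-2)·0.4818 - (1)·-0.3989) / (5) = 0.6725
  β = (0 - (-2)·0.6725 - (2)·-0.3989) / (5) = 0.4286
  γ = (-6 - (-3)·0.6725 - (-3)·0.4286) / (7) = -0.3852

(0.6725, 0.4286, -0.3852)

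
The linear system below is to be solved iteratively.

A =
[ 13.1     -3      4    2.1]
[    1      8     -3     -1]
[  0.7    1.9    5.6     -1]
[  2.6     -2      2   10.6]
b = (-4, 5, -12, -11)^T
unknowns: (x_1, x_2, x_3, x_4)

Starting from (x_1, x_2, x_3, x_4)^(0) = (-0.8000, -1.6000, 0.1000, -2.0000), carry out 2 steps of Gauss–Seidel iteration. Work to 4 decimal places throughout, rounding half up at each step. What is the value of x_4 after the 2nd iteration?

-0.8878

Iteration 1:
  x_1 = (-4 - (-3)·-1.6000 - (4)·0.1000 - (2.1)·-2.0000) / (13.1) = -0.3817
  x_2 = (5 - (1)·-0.3817 - (-3)·0.1000 - (-1)·-2.0000) / (8) = 0.4602
  x_3 = (-12 - (0.7)·-0.3817 - (1.9)·0.4602 - (-1)·-2.0000) / (5.6) = -2.6084
  x_4 = (-11 - (2.6)·-0.3817 - (-2)·0.4602 - (2)·-2.6084) / (10.6) = -0.3651
Iteration 2:
  x_1 = (-4 - (-3)·0.4602 - (4)·-2.6084 - (2.1)·-0.3651) / (13.1) = 0.6550
  x_2 = (5 - (1)·0.6550 - (-3)·-2.6084 - (-1)·-0.3651) / (8) = -0.4807
  x_3 = (-12 - (0.7)·0.6550 - (1.9)·-0.4807 - (-1)·-0.3651) / (5.6) = -2.1268
  x_4 = (-11 - (2.6)·0.6550 - (-2)·-0.4807 - (2)·-2.1268) / (10.6) = -0.8878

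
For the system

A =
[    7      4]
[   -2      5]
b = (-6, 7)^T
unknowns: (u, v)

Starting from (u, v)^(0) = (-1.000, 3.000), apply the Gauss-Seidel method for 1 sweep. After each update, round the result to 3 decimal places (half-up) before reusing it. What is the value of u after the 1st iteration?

-2.571

Iteration 1:
  u = (-6 - (4)·3.000) / (7) = -2.571
  v = (7 - (-2)·-2.571) / (5) = 0.372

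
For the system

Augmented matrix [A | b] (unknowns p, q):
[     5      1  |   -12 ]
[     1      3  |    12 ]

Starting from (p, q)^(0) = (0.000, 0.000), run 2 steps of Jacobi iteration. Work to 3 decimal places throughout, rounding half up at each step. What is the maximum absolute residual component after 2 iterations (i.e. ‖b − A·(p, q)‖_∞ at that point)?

0.800

Iteration 1:
  p = (-12 - (1)·0.000) / (5) = -2.400
  q = (12 - (1)·0.000) / (3) = 4.000
Iteration 2:
  p = (-12 - (1)·4.000) / (5) = -3.200
  q = (12 - (1)·-2.400) / (3) = 4.800
Residual b − A·x = (-0.800, 0.800); ∞-norm = 0.800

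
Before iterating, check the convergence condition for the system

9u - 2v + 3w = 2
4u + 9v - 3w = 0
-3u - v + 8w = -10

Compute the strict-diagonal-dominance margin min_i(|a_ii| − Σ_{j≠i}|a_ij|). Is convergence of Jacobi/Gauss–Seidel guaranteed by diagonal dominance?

row 1: |9| − (2+3) = 4
row 2: |9| − (4+3) = 2
row 3: |8| − (3+1) = 4
minimum over rows = 2 → strictly diagonally dominant (convergence guaranteed)

2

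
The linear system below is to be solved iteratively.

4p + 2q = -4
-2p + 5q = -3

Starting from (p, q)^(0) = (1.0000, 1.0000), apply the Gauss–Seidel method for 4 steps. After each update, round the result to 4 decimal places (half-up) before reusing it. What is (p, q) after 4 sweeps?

Iteration 1:
  p = (-4 - (2)·1.0000) / (4) = -1.5000
  q = (-3 - (-2)·-1.5000) / (5) = -1.2000
Iteration 2:
  p = (-4 - (2)·-1.2000) / (4) = -0.4000
  q = (-3 - (-2)·-0.4000) / (5) = -0.7600
Iteration 3:
  p = (-4 - (2)·-0.7600) / (4) = -0.6200
  q = (-3 - (-2)·-0.6200) / (5) = -0.8480
Iteration 4:
  p = (-4 - (2)·-0.8480) / (4) = -0.5760
  q = (-3 - (-2)·-0.5760) / (5) = -0.8304

(-0.5760, -0.8304)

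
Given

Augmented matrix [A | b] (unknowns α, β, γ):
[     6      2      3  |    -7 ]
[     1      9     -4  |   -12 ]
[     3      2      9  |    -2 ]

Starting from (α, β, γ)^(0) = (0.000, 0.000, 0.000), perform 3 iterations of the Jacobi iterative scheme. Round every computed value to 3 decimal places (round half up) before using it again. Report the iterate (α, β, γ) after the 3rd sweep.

Iteration 1:
  α = (-7 - (2)·0.000 - (3)·0.000) / (6) = -1.167
  β = (-12 - (1)·0.000 - (-4)·0.000) / (9) = -1.333
  γ = (-2 - (3)·0.000 - (2)·0.000) / (9) = -0.222
Iteration 2:
  α = (-7 - (2)·-1.333 - (3)·-0.222) / (6) = -0.611
  β = (-12 - (1)·-1.167 - (-4)·-0.222) / (9) = -1.302
  γ = (-2 - (3)·-1.167 - (2)·-1.333) / (9) = 0.463
Iteration 3:
  α = (-7 - (2)·-1.302 - (3)·0.463) / (6) = -0.964
  β = (-12 - (1)·-0.611 - (-4)·0.463) / (9) = -1.060
  γ = (-2 - (3)·-0.611 - (2)·-1.302) / (9) = 0.271

(-0.964, -1.060, 0.271)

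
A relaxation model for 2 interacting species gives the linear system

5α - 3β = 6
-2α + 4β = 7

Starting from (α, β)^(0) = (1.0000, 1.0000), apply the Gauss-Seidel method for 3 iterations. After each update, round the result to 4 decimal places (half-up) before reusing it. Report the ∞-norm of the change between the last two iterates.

0.2970

Iteration 1:
  α = (6 - (-3)·1.0000) / (5) = 1.8000
  β = (7 - (-2)·1.8000) / (4) = 2.6500
Iteration 2:
  α = (6 - (-3)·2.6500) / (5) = 2.7900
  β = (7 - (-2)·2.7900) / (4) = 3.1450
Iteration 3:
  α = (6 - (-3)·3.1450) / (5) = 3.0870
  β = (7 - (-2)·3.0870) / (4) = 3.2935
Change: (0.2970, 0.1485) → max |·| = 0.2970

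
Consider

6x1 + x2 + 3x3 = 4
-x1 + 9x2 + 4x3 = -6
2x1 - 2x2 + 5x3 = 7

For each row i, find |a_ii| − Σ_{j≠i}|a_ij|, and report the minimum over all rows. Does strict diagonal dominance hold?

1

row 1: |6| − (1+3) = 2
row 2: |9| − (1+4) = 4
row 3: |5| − (2+2) = 1
minimum over rows = 1 → strictly diagonally dominant (convergence guaranteed)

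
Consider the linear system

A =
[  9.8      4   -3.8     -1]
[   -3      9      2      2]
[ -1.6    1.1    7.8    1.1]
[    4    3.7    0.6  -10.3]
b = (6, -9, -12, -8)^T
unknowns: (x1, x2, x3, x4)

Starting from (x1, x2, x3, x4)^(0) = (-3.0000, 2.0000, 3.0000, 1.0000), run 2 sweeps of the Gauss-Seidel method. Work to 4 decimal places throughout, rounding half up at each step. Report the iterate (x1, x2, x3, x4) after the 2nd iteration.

Iteration 1:
  x1 = (6 - (4)·2.0000 - (-3.8)·3.0000 - (-1)·1.0000) / (9.8) = 1.0612
  x2 = (-9 - (-3)·1.0612 - (2)·3.0000 - (2)·1.0000) / (9) = -1.5352
  x3 = (-12 - (-1.6)·1.0612 - (1.1)·-1.5352 - (1.1)·1.0000) / (7.8) = -1.2453
  x4 = (-8 - (4)·1.0612 - (3.7)·-1.5352 - (0.6)·-1.2453) / (-10.3) = 0.5648
Iteration 2:
  x1 = (6 - (4)·-1.5352 - (-3.8)·-1.2453 - (-1)·0.5648) / (9.8) = 0.8136
  x2 = (-9 - (-3)·0.8136 - (2)·-1.2453 - (2)·0.5648) / (9) = -0.5776
  x3 = (-12 - (-1.6)·0.8136 - (1.1)·-0.5776 - (1.1)·0.5648) / (7.8) = -1.3698
  x4 = (-8 - (4)·0.8136 - (3.7)·-0.5776 - (0.6)·-1.3698) / (-10.3) = 0.8054

(0.8136, -0.5776, -1.3698, 0.8054)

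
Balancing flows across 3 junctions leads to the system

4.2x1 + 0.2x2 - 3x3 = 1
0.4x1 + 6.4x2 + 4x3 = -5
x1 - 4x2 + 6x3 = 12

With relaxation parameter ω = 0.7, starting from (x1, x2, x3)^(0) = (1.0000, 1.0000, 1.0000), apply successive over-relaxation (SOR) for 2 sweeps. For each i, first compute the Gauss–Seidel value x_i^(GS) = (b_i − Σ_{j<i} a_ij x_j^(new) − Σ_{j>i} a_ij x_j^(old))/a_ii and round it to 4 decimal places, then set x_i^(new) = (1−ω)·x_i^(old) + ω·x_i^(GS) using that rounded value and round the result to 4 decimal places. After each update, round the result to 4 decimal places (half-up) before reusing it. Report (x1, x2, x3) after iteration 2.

(1.0972, -1.3605, 1.0129)

Iteration 1:
  x1: GS value = (1 - (0.2)·1.0000 - (-3)·1.0000) / (4.2) = 0.9048;  x1 ← (1−ω)·1.0000 + ω·0.9048 = 0.9334
  x2: GS value = (-5 - (0.4)·0.9334 - (4)·1.0000) / (6.4) = -1.4646;  x2 ← (1−ω)·1.0000 + ω·-1.4646 = -0.7252
  x3: GS value = (12 - (1)·0.9334 - (-4)·-0.7252) / (6) = 1.3610;  x3 ← (1−ω)·1.0000 + ω·1.3610 = 1.2527
Iteration 2:
  x1: GS value = (1 - (0.2)·-0.7252 - (-3)·1.2527) / (4.2) = 1.1674;  x1 ← (1−ω)·0.9334 + ω·1.1674 = 1.0972
  x2: GS value = (-5 - (0.4)·1.0972 - (4)·1.2527) / (6.4) = -1.6328;  x2 ← (1−ω)·-0.7252 + ω·-1.6328 = -1.3605
  x3: GS value = (12 - (1)·1.0972 - (-4)·-1.3605) / (6) = 0.9101;  x3 ← (1−ω)·1.2527 + ω·0.9101 = 1.0129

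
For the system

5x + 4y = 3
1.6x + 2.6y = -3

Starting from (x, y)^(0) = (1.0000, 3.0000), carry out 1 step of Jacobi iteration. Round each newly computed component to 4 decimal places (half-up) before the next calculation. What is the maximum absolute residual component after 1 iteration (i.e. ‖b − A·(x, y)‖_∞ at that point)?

Iteration 1:
  x = (3 - (4)·3.0000) / (5) = -1.8000
  y = (-3 - (1.6)·1.0000) / (2.6) = -1.7692
Residual b − A·x = (19.0768, 4.4799); ∞-norm = 19.0768

19.0768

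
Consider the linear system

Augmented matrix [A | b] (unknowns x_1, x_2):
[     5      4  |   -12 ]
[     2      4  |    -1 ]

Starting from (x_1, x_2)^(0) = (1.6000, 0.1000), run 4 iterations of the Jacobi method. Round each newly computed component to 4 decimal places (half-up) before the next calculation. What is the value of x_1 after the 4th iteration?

Iteration 1:
  x_1 = (-12 - (4)·0.1000) / (5) = -2.4800
  x_2 = (-1 - (2)·1.6000) / (4) = -1.0500
Iteration 2:
  x_1 = (-12 - (4)·-1.0500) / (5) = -1.5600
  x_2 = (-1 - (2)·-2.4800) / (4) = 0.9900
Iteration 3:
  x_1 = (-12 - (4)·0.9900) / (5) = -3.1920
  x_2 = (-1 - (2)·-1.5600) / (4) = 0.5300
Iteration 4:
  x_1 = (-12 - (4)·0.5300) / (5) = -2.8240
  x_2 = (-1 - (2)·-3.1920) / (4) = 1.3460

-2.8240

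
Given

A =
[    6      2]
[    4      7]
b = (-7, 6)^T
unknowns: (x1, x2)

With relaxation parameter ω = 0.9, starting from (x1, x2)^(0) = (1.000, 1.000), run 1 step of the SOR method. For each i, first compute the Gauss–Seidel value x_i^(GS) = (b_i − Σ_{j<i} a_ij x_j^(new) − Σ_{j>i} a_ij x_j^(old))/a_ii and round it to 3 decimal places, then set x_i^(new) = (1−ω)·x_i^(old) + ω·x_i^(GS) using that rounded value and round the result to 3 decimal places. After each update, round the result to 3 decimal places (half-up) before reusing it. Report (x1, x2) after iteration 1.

Iteration 1:
  x1: GS value = (-7 - (2)·1.000) / (6) = -1.500;  x1 ← (1−ω)·1.000 + ω·-1.500 = -1.250
  x2: GS value = (6 - (4)·-1.250) / (7) = 1.571;  x2 ← (1−ω)·1.000 + ω·1.571 = 1.514

(-1.250, 1.514)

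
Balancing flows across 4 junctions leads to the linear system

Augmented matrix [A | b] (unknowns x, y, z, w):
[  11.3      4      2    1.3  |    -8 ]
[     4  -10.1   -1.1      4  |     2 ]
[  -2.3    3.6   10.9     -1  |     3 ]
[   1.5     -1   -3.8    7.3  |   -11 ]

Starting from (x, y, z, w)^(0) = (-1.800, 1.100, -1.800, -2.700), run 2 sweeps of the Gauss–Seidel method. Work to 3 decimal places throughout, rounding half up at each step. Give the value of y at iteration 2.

Iteration 1:
  x = (-8 - (4)·1.100 - (2)·-1.800 - (1.3)·-2.700) / (11.3) = -0.468
  y = (2 - (4)·-0.468 - (-1.1)·-1.800 - (4)·-2.700) / (-10.1) = -1.257
  z = (3 - (-2.3)·-0.468 - (3.6)·-1.257 - (-1)·-2.700) / (10.9) = 0.344
  w = (-11 - (1.5)·-0.468 - (-1)·-1.257 - (-3.8)·0.344) / (7.3) = -1.404
Iteration 2:
  x = (-8 - (4)·-1.257 - (2)·0.344 - (1.3)·-1.404) / (11.3) = -0.162
  y = (2 - (4)·-0.162 - (-1.1)·0.344 - (4)·-1.404) / (-10.1) = -0.856
  z = (3 - (-2.3)·-0.162 - (3.6)·-0.856 - (-1)·-1.404) / (10.9) = 0.395
  w = (-11 - (1.5)·-0.162 - (-1)·-0.856 - (-3.8)·0.395) / (7.3) = -1.385

-0.856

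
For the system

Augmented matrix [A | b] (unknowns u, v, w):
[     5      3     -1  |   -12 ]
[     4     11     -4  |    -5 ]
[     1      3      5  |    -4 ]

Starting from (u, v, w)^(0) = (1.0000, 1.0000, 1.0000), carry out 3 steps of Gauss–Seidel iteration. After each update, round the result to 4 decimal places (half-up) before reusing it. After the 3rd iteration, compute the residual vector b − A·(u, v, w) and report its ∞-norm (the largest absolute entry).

0.3083

Iteration 1:
  u = (-12 - (3)·1.0000 - (-1)·1.0000) / (5) = -2.8000
  v = (-5 - (4)·-2.8000 - (-4)·1.0000) / (11) = 0.9273
  w = (-4 - (1)·-2.8000 - (3)·0.9273) / (5) = -0.7964
Iteration 2:
  u = (-12 - (3)·0.9273 - (-1)·-0.7964) / (5) = -3.1157
  v = (-5 - (4)·-3.1157 - (-4)·-0.7964) / (11) = 0.3888
  w = (-4 - (1)·-3.1157 - (3)·0.3888) / (5) = -0.4101
Iteration 3:
  u = (-12 - (3)·0.3888 - (-1)·-0.4101) / (5) = -2.7153
  v = (-5 - (4)·-2.7153 - (-4)·-0.4101) / (11) = 0.3837
  w = (-4 - (1)·-2.7153 - (3)·0.3837) / (5) = -0.4872
Residual b − A·x = (-0.0618, -0.3083, 0.0002); ∞-norm = 0.3083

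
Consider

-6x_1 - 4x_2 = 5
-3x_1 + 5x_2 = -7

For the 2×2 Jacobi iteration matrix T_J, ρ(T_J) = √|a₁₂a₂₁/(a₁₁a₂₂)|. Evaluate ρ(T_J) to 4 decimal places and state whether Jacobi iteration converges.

0.6325

a₁₂a₂₁/(a₁₁a₂₂) = (-4)·(-3) / ((-6)·(5)) = -0.400000
ρ = √|-0.400000| = √0.400000 = 0.6325
ρ < 1, so Jacobi converges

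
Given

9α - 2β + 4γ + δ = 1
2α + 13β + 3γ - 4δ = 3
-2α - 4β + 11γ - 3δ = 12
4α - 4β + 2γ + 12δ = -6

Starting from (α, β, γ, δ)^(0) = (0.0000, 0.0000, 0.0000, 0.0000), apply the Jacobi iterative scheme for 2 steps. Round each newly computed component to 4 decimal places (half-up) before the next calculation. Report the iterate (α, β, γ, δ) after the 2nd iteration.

(-0.2669, -0.1919, 1.0587, -0.6419)

Iteration 1:
  α = (1 - (-2)·0.0000 - (4)·0.0000 - (1)·0.0000) / (9) = 0.1111
  β = (3 - (2)·0.0000 - (3)·0.0000 - (-4)·0.0000) / (13) = 0.2308
  γ = (12 - (-2)·0.0000 - (-4)·0.0000 - (-3)·0.0000) / (11) = 1.0909
  δ = (-6 - (4)·0.0000 - (-4)·0.0000 - (2)·0.0000) / (12) = -0.5000
Iteration 2:
  α = (1 - (-2)·0.2308 - (4)·1.0909 - (1)·-0.5000) / (9) = -0.2669
  β = (3 - (2)·0.1111 - (3)·1.0909 - (-4)·-0.5000) / (13) = -0.1919
  γ = (12 - (-2)·0.1111 - (-4)·0.2308 - (-3)·-0.5000) / (11) = 1.0587
  δ = (-6 - (4)·0.1111 - (-4)·0.2308 - (2)·1.0909) / (12) = -0.6419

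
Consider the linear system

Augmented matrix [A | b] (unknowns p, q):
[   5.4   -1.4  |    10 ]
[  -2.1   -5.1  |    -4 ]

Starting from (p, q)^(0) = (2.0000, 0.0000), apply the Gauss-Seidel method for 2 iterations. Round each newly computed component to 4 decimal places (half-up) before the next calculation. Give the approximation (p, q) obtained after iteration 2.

(1.8575, 0.0195)

Iteration 1:
  p = (10 - (-1.4)·0.0000) / (5.4) = 1.8519
  q = (-4 - (-2.1)·1.8519) / (-5.1) = 0.0218
Iteration 2:
  p = (10 - (-1.4)·0.0218) / (5.4) = 1.8575
  q = (-4 - (-2.1)·1.8575) / (-5.1) = 0.0195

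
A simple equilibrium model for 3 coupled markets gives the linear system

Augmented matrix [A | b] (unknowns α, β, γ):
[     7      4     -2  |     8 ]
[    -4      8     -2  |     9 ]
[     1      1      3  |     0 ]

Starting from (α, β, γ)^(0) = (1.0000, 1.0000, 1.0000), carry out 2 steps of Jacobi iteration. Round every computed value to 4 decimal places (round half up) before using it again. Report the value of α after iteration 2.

-0.1191

Iteration 1:
  α = (8 - (4)·1.0000 - (-2)·1.0000) / (7) = 0.8571
  β = (9 - (-4)·1.0000 - (-2)·1.0000) / (8) = 1.8750
  γ = (0 - (1)·1.0000 - (1)·1.0000) / (3) = -0.6667
Iteration 2:
  α = (8 - (4)·1.8750 - (-2)·-0.6667) / (7) = -0.1191
  β = (9 - (-4)·0.8571 - (-2)·-0.6667) / (8) = 1.3869
  γ = (0 - (1)·0.8571 - (1)·1.8750) / (3) = -0.9107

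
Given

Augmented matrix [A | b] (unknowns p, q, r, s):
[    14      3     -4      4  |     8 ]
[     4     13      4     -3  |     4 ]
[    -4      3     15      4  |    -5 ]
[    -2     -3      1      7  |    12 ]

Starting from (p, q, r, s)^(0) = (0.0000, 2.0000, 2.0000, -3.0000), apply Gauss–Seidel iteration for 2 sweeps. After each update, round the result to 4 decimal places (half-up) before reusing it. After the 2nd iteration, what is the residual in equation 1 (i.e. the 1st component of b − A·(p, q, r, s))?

-13.7144

Iteration 1:
  p = (8 - (3)·2.0000 - (-4)·2.0000 - (4)·-3.0000) / (14) = 1.5714
  q = (4 - (4)·1.5714 - (4)·2.0000 - (-3)·-3.0000) / (13) = -1.4835
  r = (-5 - (-4)·1.5714 - (3)·-1.4835 - (4)·-3.0000) / (15) = 1.1824
  s = (12 - (-2)·1.5714 - (-3)·-1.4835 - (1)·1.1824) / (7) = 1.3586
Iteration 2:
  p = (8 - (3)·-1.4835 - (-4)·1.1824 - (4)·1.3586) / (14) = 0.8390
  q = (4 - (4)·0.8390 - (4)·1.1824 - (-3)·1.3586) / (13) = -0.0008
  r = (-5 - (-4)·0.8390 - (3)·-0.0008 - (4)·1.3586) / (15) = -0.4717
  s = (12 - (-2)·0.8390 - (-3)·-0.0008 - (1)·-0.4717) / (7) = 2.0210
Residual b − A·x = (-13.7144, 8.6042, -2.6501, 0.0003)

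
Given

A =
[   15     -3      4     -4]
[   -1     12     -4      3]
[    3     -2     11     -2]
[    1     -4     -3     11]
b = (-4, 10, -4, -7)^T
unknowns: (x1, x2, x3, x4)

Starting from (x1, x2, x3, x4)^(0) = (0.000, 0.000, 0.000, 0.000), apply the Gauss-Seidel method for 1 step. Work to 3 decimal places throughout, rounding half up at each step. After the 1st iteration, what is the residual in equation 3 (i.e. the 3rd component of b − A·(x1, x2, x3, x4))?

-0.716

Iteration 1:
  x1 = (-4 - (-3)·0.000 - (4)·0.000 - (-4)·0.000) / (15) = -0.267
  x2 = (10 - (-1)·-0.267 - (-4)·0.000 - (3)·0.000) / (12) = 0.811
  x3 = (-4 - (3)·-0.267 - (-2)·0.811 - (-2)·0.000) / (11) = -0.143
  x4 = (-7 - (1)·-0.267 - (-4)·0.811 - (-3)·-0.143) / (11) = -0.356
Residual b − A·x = (1.586, 0.497, -0.716, -0.002)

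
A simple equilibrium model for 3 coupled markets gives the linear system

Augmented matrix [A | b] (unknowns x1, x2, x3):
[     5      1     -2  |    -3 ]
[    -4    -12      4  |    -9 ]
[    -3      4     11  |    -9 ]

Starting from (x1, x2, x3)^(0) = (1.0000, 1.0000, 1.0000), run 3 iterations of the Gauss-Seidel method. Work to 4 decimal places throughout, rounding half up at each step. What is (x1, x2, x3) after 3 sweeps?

(-1.3406, 0.7059, -1.4405)

Iteration 1:
  x1 = (-3 - (1)·1.0000 - (-2)·1.0000) / (5) = -0.4000
  x2 = (-9 - (-4)·-0.4000 - (4)·1.0000) / (-12) = 1.2167
  x3 = (-9 - (-3)·-0.4000 - (4)·1.2167) / (11) = -1.3697
Iteration 2:
  x1 = (-3 - (1)·1.2167 - (-2)·-1.3697) / (5) = -1.3912
  x2 = (-9 - (-4)·-1.3912 - (4)·-1.3697) / (-12) = 0.7572
  x3 = (-9 - (-3)·-1.3912 - (4)·0.7572) / (11) = -1.4729
Iteration 3:
  x1 = (-3 - (1)·0.7572 - (-2)·-1.4729) / (5) = -1.3406
  x2 = (-9 - (-4)·-1.3406 - (4)·-1.4729) / (-12) = 0.7059
  x3 = (-9 - (-3)·-1.3406 - (4)·0.7059) / (11) = -1.4405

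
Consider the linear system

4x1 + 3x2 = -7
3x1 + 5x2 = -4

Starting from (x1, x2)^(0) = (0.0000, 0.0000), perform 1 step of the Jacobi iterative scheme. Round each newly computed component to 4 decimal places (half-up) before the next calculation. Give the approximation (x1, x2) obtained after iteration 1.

(-1.7500, -0.8000)

Iteration 1:
  x1 = (-7 - (3)·0.0000) / (4) = -1.7500
  x2 = (-4 - (3)·0.0000) / (5) = -0.8000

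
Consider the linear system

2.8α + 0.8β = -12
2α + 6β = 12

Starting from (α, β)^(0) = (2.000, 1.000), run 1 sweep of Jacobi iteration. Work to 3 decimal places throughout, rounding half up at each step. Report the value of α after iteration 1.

-4.571

Iteration 1:
  α = (-12 - (0.8)·1.000) / (2.8) = -4.571
  β = (12 - (2)·2.000) / (6) = 1.333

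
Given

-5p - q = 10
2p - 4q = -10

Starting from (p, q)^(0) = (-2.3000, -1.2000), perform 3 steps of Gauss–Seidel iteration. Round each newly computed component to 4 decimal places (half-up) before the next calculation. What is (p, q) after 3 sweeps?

Iteration 1:
  p = (10 - (-1)·-1.2000) / (-5) = -1.7600
  q = (-10 - (2)·-1.7600) / (-4) = 1.6200
Iteration 2:
  p = (10 - (-1)·1.6200) / (-5) = -2.3240
  q = (-10 - (2)·-2.3240) / (-4) = 1.3380
Iteration 3:
  p = (10 - (-1)·1.3380) / (-5) = -2.2676
  q = (-10 - (2)·-2.2676) / (-4) = 1.3662

(-2.2676, 1.3662)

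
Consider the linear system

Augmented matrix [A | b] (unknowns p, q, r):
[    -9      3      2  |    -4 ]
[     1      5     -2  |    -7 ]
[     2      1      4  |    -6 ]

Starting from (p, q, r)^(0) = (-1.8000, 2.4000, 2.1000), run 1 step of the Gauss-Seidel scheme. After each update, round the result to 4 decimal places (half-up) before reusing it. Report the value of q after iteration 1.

-0.9022

Iteration 1:
  p = (-4 - (3)·2.4000 - (2)·2.1000) / (-9) = 1.7111
  q = (-7 - (1)·1.7111 - (-2)·2.1000) / (5) = -0.9022
  r = (-6 - (2)·1.7111 - (1)·-0.9022) / (4) = -2.1300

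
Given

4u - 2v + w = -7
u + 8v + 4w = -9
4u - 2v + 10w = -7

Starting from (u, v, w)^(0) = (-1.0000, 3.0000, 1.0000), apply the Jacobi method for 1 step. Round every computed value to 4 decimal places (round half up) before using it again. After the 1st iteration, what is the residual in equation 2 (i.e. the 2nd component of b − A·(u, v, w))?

Iteration 1:
  u = (-7 - (-2)·3.0000 - (1)·1.0000) / (4) = -0.5000
  v = (-9 - (1)·-1.0000 - (4)·1.0000) / (8) = -1.5000
  w = (-7 - (4)·-1.0000 - (-2)·3.0000) / (10) = 0.3000
Residual b − A·x = (-8.3000, 2.3000, -11.0000)

2.3000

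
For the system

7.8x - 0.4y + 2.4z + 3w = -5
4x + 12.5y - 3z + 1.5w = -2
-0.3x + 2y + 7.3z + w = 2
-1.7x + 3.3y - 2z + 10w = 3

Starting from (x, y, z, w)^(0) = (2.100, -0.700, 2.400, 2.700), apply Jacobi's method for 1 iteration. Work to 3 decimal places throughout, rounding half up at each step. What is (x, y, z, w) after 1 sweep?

(-2.454, -0.580, 0.182, 1.368)

Iteration 1:
  x = (-5 - (-0.4)·-0.700 - (2.4)·2.400 - (3)·2.700) / (7.8) = -2.454
  y = (-2 - (4)·2.100 - (-3)·2.400 - (1.5)·2.700) / (12.5) = -0.580
  z = (2 - (-0.3)·2.100 - (2)·-0.700 - (1)·2.700) / (7.3) = 0.182
  w = (3 - (-1.7)·2.100 - (3.3)·-0.700 - (-2)·2.400) / (10) = 1.368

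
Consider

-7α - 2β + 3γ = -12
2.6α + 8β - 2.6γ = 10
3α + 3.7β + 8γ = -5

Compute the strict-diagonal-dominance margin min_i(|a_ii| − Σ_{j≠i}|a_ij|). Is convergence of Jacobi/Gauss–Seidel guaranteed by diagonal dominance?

row 1: |-7| − (2+3) = 2
row 2: |8| − (2.6+2.6) = 2.8
row 3: |8| − (3+3.7) = 1.3
minimum over rows = 1.3 → strictly diagonally dominant (convergence guaranteed)

1.3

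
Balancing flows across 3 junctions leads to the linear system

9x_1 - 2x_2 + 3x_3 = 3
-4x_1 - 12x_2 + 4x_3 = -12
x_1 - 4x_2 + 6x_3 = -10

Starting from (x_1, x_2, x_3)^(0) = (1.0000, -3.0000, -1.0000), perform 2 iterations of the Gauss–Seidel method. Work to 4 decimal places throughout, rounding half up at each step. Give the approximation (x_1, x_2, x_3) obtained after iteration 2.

(0.8889, 0.2963, -1.6173)

Iteration 1:
  x_1 = (3 - (-2)·-3.0000 - (3)·-1.0000) / (9) = 0.0000
  x_2 = (-12 - (-4)·0.0000 - (4)·-1.0000) / (-12) = 0.6667
  x_3 = (-10 - (1)·0.0000 - (-4)·0.6667) / (6) = -1.2222
Iteration 2:
  x_1 = (3 - (-2)·0.6667 - (3)·-1.2222) / (9) = 0.8889
  x_2 = (-12 - (-4)·0.8889 - (4)·-1.2222) / (-12) = 0.2963
  x_3 = (-10 - (1)·0.8889 - (-4)·0.2963) / (6) = -1.6173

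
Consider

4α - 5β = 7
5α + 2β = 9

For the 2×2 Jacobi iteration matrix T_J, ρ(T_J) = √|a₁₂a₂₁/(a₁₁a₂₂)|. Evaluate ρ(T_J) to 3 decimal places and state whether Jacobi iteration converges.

1.768

a₁₂a₂₁/(a₁₁a₂₂) = (-5)·(5) / ((4)·(2)) = -3.125000
ρ = √|-3.125000| = √3.125000 = 1.768
ρ > 1, so Jacobi diverges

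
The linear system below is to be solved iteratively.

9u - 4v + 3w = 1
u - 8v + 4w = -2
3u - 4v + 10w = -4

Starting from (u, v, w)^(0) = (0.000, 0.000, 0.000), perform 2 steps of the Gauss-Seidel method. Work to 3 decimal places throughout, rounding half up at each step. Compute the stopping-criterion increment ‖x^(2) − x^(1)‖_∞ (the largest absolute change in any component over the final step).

0.227

Iteration 1:
  u = (1 - (-4)·0.000 - (3)·0.000) / (9) = 0.111
  v = (-2 - (1)·0.111 - (4)·0.000) / (-8) = 0.264
  w = (-4 - (3)·0.111 - (-4)·0.264) / (10) = -0.328
Iteration 2:
  u = (1 - (-4)·0.264 - (3)·-0.328) / (9) = 0.338
  v = (-2 - (1)·0.338 - (4)·-0.328) / (-8) = 0.128
  w = (-4 - (3)·0.338 - (-4)·0.128) / (10) = -0.450
Change: (0.227, -0.136, -0.122) → max |·| = 0.227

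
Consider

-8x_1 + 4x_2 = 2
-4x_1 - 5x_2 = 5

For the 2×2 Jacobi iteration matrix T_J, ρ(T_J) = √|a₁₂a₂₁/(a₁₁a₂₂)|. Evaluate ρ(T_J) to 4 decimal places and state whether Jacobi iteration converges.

0.6325

a₁₂a₂₁/(a₁₁a₂₂) = (4)·(-4) / ((-8)·(-5)) = -0.400000
ρ = √|-0.400000| = √0.400000 = 0.6325
ρ < 1, so Jacobi converges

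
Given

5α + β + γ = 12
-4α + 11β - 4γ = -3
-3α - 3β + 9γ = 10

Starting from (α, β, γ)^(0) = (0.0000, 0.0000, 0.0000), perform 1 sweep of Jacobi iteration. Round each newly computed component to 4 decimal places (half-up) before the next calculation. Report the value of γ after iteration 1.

Iteration 1:
  α = (12 - (1)·0.0000 - (1)·0.0000) / (5) = 2.4000
  β = (-3 - (-4)·0.0000 - (-4)·0.0000) / (11) = -0.2727
  γ = (10 - (-3)·0.0000 - (-3)·0.0000) / (9) = 1.1111

1.1111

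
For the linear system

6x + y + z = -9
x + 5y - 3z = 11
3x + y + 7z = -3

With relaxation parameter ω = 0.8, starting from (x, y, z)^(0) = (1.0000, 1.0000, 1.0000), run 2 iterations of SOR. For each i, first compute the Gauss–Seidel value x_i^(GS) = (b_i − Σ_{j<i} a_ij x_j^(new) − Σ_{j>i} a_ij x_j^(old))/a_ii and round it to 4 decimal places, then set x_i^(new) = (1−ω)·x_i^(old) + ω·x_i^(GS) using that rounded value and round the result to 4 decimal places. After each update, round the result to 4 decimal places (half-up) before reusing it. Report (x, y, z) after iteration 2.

Iteration 1:
  x: GS value = (-9 - (1)·1.0000 - (1)·1.0000) / (6) = -1.8333;  x ← (1−ω)·1.0000 + ω·-1.8333 = -1.2666
  y: GS value = (11 - (1)·-1.2666 - (-3)·1.0000) / (5) = 3.0533;  y ← (1−ω)·1.0000 + ω·3.0533 = 2.6426
  z: GS value = (-3 - (3)·-1.2666 - (1)·2.6426) / (7) = -0.2633;  z ← (1−ω)·1.0000 + ω·-0.2633 = -0.0106
Iteration 2:
  x: GS value = (-9 - (1)·2.6426 - (1)·-0.0106) / (6) = -1.9387;  x ← (1−ω)·-1.2666 + ω·-1.9387 = -1.8043
  y: GS value = (11 - (1)·-1.8043 - (-3)·-0.0106) / (5) = 2.5545;  y ← (1−ω)·2.6426 + ω·2.5545 = 2.5721
  z: GS value = (-3 - (3)·-1.8043 - (1)·2.5721) / (7) = -0.0227;  z ← (1−ω)·-0.0106 + ω·-0.0227 = -0.0203

(-1.8043, 2.5721, -0.0203)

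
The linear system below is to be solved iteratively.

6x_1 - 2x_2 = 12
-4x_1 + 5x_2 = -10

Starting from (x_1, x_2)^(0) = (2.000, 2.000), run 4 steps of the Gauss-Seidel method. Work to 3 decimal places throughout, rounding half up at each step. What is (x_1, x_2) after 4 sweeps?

Iteration 1:
  x_1 = (12 - (-2)·2.000) / (6) = 2.667
  x_2 = (-10 - (-4)·2.667) / (5) = 0.134
Iteration 2:
  x_1 = (12 - (-2)·0.134) / (6) = 2.045
  x_2 = (-10 - (-4)·2.045) / (5) = -0.364
Iteration 3:
  x_1 = (12 - (-2)·-0.364) / (6) = 1.879
  x_2 = (-10 - (-4)·1.879) / (5) = -0.497
Iteration 4:
  x_1 = (12 - (-2)·-0.497) / (6) = 1.834
  x_2 = (-10 - (-4)·1.834) / (5) = -0.533

(1.834, -0.533)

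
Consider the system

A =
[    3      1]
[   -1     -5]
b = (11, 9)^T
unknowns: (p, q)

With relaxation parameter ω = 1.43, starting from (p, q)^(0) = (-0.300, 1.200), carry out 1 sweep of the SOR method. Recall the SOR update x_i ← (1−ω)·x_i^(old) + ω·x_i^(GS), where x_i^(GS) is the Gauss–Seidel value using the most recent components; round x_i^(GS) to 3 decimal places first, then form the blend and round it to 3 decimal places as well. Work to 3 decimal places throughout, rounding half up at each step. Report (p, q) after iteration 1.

(4.801, -4.463)

Iteration 1:
  p: GS value = (11 - (1)·1.200) / (3) = 3.267;  p ← (1−ω)·-0.300 + ω·3.267 = 4.801
  q: GS value = (9 - (-1)·4.801) / (-5) = -2.760;  q ← (1−ω)·1.200 + ω·-2.760 = -4.463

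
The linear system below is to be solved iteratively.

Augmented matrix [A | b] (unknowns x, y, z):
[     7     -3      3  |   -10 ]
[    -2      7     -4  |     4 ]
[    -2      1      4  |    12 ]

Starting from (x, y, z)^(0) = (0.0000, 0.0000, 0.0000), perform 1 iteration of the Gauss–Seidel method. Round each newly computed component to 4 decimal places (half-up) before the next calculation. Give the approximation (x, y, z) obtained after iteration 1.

(-1.4286, 0.1633, 2.2449)

Iteration 1:
  x = (-10 - (-3)·0.0000 - (3)·0.0000) / (7) = -1.4286
  y = (4 - (-2)·-1.4286 - (-4)·0.0000) / (7) = 0.1633
  z = (12 - (-2)·-1.4286 - (1)·0.1633) / (4) = 2.2449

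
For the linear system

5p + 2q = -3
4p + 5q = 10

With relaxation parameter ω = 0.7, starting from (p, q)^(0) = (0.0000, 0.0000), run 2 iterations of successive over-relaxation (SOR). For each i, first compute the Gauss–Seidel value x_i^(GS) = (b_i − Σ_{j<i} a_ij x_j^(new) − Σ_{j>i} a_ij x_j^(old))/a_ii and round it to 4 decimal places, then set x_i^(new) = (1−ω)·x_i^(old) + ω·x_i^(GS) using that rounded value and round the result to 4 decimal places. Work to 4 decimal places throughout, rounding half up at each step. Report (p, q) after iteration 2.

(-1.0039, 2.4527)

Iteration 1:
  p: GS value = (-3 - (2)·0.0000) / (5) = -0.6000;  p ← (1−ω)·0.0000 + ω·-0.6000 = -0.4200
  q: GS value = (10 - (4)·-0.4200) / (5) = 2.3360;  q ← (1−ω)·0.0000 + ω·2.3360 = 1.6352
Iteration 2:
  p: GS value = (-3 - (2)·1.6352) / (5) = -1.2541;  p ← (1−ω)·-0.4200 + ω·-1.2541 = -1.0039
  q: GS value = (10 - (4)·-1.0039) / (5) = 2.8031;  q ← (1−ω)·1.6352 + ω·2.8031 = 2.4527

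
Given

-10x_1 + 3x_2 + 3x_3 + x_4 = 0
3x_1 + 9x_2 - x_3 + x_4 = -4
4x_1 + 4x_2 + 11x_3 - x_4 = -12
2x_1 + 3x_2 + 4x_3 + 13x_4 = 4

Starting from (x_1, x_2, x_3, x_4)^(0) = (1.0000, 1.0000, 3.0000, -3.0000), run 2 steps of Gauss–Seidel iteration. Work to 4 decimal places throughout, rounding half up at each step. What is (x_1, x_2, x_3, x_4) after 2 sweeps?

(-0.4522, -0.5561, -0.6607, 0.7089)

Iteration 1:
  x_1 = (0 - (3)·1.0000 - (3)·3.0000 - (1)·-3.0000) / (-10) = 0.9000
  x_2 = (-4 - (3)·0.9000 - (-1)·3.0000 - (1)·-3.0000) / (9) = -0.0778
  x_3 = (-12 - (4)·0.9000 - (4)·-0.0778 - (-1)·-3.0000) / (11) = -1.6626
  x_4 = (4 - (2)·0.9000 - (3)·-0.0778 - (4)·-1.6626) / (13) = 0.6988
Iteration 2:
  x_1 = (0 - (3)·-0.0778 - (3)·-1.6626 - (1)·0.6988) / (-10) = -0.4522
  x_2 = (-4 - (3)·-0.4522 - (-1)·-1.6626 - (1)·0.6988) / (9) = -0.5561
  x_3 = (-12 - (4)·-0.4522 - (4)·-0.5561 - (-1)·0.6988) / (11) = -0.6607
  x_4 = (4 - (2)·-0.4522 - (3)·-0.5561 - (4)·-0.6607) / (13) = 0.7089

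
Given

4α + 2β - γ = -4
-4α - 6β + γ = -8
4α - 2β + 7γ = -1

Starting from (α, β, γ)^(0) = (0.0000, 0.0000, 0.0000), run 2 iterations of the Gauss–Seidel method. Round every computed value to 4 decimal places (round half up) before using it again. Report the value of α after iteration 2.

Iteration 1:
  α = (-4 - (2)·0.0000 - (-1)·0.0000) / (4) = -1.0000
  β = (-8 - (-4)·-1.0000 - (1)·0.0000) / (-6) = 2.0000
  γ = (-1 - (4)·-1.0000 - (-2)·2.0000) / (7) = 1.0000
Iteration 2:
  α = (-4 - (2)·2.0000 - (-1)·1.0000) / (4) = -1.7500
  β = (-8 - (-4)·-1.7500 - (1)·1.0000) / (-6) = 2.6667
  γ = (-1 - (4)·-1.7500 - (-2)·2.6667) / (7) = 1.6191

-1.7500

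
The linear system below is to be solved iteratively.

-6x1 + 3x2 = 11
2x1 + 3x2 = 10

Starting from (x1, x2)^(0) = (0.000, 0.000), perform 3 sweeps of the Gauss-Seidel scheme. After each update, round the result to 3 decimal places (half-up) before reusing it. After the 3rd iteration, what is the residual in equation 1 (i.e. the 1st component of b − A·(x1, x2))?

-1.519

Iteration 1:
  x1 = (11 - (3)·0.000) / (-6) = -1.833
  x2 = (10 - (2)·-1.833) / (3) = 4.555
Iteration 2:
  x1 = (11 - (3)·4.555) / (-6) = 0.444
  x2 = (10 - (2)·0.444) / (3) = 3.037
Iteration 3:
  x1 = (11 - (3)·3.037) / (-6) = -0.315
  x2 = (10 - (2)·-0.315) / (3) = 3.543
Residual b − A·x = (-1.519, 0.001)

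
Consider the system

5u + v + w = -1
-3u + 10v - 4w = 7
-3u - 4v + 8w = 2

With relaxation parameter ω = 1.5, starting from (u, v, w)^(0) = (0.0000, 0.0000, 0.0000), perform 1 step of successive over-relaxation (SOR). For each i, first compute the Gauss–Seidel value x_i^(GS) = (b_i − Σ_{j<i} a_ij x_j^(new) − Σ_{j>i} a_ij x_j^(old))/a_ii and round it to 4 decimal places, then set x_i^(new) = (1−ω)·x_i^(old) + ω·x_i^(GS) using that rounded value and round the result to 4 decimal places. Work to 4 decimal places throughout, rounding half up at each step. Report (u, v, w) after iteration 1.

(-0.3000, 0.9150, 0.8925)

Iteration 1:
  u: GS value = (-1 - (1)·0.0000 - (1)·0.0000) / (5) = -0.2000;  u ← (1−ω)·0.0000 + ω·-0.2000 = -0.3000
  v: GS value = (7 - (-3)·-0.3000 - (-4)·0.0000) / (10) = 0.6100;  v ← (1−ω)·0.0000 + ω·0.6100 = 0.9150
  w: GS value = (2 - (-3)·-0.3000 - (-4)·0.9150) / (8) = 0.5950;  w ← (1−ω)·0.0000 + ω·0.5950 = 0.8925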